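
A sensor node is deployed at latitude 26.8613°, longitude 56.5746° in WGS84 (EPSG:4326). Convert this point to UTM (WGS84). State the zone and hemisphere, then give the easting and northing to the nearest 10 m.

Longitude 56.5746° lies in the 6° band [54°, 60°), giving zone 40; latitude is north of the equator, so 40N.
Zone 40 central meridian λ₀ = 6×40 − 183 = 57°; Δλ = -0.4254°.
Transverse Mercator on WGS84 with k₀ = 0.9996 gives E = 457741.969 m, N = 2971143.975 m.

Zone 40N: E 457740 m, N 2971140 m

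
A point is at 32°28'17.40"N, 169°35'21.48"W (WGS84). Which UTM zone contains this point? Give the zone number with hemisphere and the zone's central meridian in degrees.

Zone 2N, central meridian -171°

UTM zone = ⌊(λ + 180)/6⌋ + 1; -169.5893° ∈ [-174°, -168°) → zone 2.
Hemisphere: N (φ ≥ 0).
Central meridian λ₀ = 6×2 − 183 = -171°.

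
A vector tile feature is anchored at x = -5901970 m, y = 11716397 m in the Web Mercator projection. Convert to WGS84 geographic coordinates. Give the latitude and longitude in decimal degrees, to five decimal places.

R = 6378137 m. λ = x/R = -53.01829857°.
φ = 2·arctan(exp(y/R)) − 90° = 2·arctan(6.27744) − 90° = 71.89759899°.

lat 71.89760°, lon -53.01830°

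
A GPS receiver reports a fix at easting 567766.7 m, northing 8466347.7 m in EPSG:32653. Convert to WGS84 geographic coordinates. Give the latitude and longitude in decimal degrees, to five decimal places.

lat 76.26610°, lon 137.55780°

Zone 53N: λ₀ = 135°, k₀ = 0.9996, false easting 500000 m.
Meridian distance M = (N − FN)/k₀ = 8469735.6 m.
Inverse transverse Mercator on WGS84 gives φ = 76.26610046°, λ = 137.55779914°.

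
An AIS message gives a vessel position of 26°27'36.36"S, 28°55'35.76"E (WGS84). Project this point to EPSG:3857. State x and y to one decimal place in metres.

Web Mercator is spherical with R = a = 6378137 m.
x = R·λ = 6378137 × 0.504864411 = 3220094.382 m.
y = R·ln tan(π/4 + φ/2) = 6378137 × -0.479164810 = -3056178.801 m.

x 3220094.4 m, y -3056178.8 m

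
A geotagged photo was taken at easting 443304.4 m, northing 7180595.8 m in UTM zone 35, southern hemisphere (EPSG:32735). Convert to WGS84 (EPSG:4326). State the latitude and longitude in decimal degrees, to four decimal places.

Zone 35S: λ₀ = 27°, k₀ = 0.9996, false easting 500000 m, false northing 10000000 m.
Meridian distance M = (N − FN)/k₀ = -2820532.4 m.
Inverse transverse Mercator on WGS84 gives φ = -25.49070022°, λ = 26.43589990°.

lat -25.4907°, lon 26.4359°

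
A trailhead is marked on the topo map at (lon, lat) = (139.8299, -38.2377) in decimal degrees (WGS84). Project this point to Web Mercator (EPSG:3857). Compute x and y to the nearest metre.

x 15565793 m, y -4613059 m

Web Mercator is spherical with R = a = 6378137 m.
x = R·λ = 6378137 × 2.440492148 = 15565793.266 m.
y = R·ln tan(π/4 + φ/2) = 6378137 × -0.723261273 = -4613059.485 m.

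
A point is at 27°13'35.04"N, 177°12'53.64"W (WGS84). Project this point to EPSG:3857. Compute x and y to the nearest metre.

x -19727472 m, y 3151786 m

Web Mercator is spherical with R = a = 6378137 m.
x = R·λ = 6378137 × -3.092983489 = -19727472.429 m.
y = R·ln tan(π/4 + φ/2) = 6378137 × 0.494154645 = 3151786.024 m.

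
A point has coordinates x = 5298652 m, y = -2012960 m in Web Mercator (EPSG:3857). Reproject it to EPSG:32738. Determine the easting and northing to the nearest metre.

E 775496 m, N 8031160 m

Web Mercator inverse (R = 6378137 m) → φ = -17.78980340°, λ = 47.59860077°.
UTM 38S forward: E = 775496.115 m, N = 8031159.852 m.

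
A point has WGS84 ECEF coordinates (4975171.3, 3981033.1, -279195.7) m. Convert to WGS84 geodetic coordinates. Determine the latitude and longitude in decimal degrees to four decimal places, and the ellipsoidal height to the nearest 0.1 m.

λ = atan2(Y, X) = 38.66609998°; p = √(X²+Y²) = 6371887.8 m.
Bowring's method on WGS84 (a = 6378137 m, b = 6356752.314 m) gives φ = -2.52579984°, h = -94.228 m.

lat -2.5258°, lon 38.6661°, h -94.2 m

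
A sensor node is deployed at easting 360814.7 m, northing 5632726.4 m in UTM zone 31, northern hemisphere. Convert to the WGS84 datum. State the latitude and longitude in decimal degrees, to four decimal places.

lat 50.8295°, lon 1.0236°

Zone 31N: λ₀ = 3°, k₀ = 0.9996, false easting 500000 m.
Meridian distance M = (N − FN)/k₀ = 5634980.4 m.
Inverse transverse Mercator on WGS84 gives φ = 50.82950045°, λ = 1.02359991°.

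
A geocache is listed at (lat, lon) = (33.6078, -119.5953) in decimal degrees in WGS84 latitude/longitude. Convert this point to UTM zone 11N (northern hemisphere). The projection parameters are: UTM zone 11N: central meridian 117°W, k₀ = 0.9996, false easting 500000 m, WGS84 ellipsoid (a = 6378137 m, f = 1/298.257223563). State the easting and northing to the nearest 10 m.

Zone 11 central meridian λ₀ = 6×11 − 183 = -117°; Δλ = -2.5953°.
Transverse Mercator on WGS84 with k₀ = 0.9996 gives E = 259201.676 m, N = 3721690.880 m.

E 259200 m, N 3721690 m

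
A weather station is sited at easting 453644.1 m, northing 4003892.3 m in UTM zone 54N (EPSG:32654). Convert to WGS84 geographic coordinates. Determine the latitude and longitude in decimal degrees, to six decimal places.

lat 36.178700°, lon 140.484500°

Zone 54N: λ₀ = 141°, k₀ = 0.9996, false easting 500000 m.
Meridian distance M = (N − FN)/k₀ = 4005494.5 m.
Inverse transverse Mercator on WGS84 gives φ = 36.17870006°, λ = 140.48450040°.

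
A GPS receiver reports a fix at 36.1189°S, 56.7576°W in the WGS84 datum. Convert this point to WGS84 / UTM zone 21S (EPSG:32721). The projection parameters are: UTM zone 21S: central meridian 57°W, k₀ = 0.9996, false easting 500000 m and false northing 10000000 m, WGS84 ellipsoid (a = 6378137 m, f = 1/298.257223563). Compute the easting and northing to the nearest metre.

E 521814 m, N 6002836 m

Zone 21 central meridian λ₀ = 6×21 − 183 = -57°; Δλ = +0.2424°.
Transverse Mercator on WGS84 with k₀ = 0.9996 gives E = 521814.114 m, N = 6002836.467 m.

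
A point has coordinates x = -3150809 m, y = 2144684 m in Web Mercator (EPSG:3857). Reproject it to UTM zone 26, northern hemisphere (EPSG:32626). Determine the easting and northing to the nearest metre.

Web Mercator inverse (R = 6378137 m) → φ = 18.91290017°, λ = -28.30419882°.
UTM 26N forward: E = 362652.520 m, N = 2091696.832 m.

E 362653 m, N 2091697 m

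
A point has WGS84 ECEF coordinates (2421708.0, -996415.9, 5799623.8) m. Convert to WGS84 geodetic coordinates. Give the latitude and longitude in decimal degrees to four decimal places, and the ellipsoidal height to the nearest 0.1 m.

lat 65.8435°, lon -22.3648°, h 3064.2 m

λ = atan2(Y, X) = -22.36479987°; p = √(X²+Y²) = 2618685.6 m.
Bowring's method on WGS84 (a = 6378137 m, b = 6356752.314 m) gives φ = 65.84350040°, h = 3064.167 m.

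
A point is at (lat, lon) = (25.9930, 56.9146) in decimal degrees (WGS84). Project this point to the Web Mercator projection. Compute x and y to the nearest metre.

x 6335704 m, y 2998214 m

Web Mercator is spherical with R = a = 6378137 m.
x = R·λ = 6378137 × 0.993347162 = 6335704.291 m.
y = R·ln tan(π/4 + φ/2) = 6378137 × 0.470076762 = 2998213.989 m.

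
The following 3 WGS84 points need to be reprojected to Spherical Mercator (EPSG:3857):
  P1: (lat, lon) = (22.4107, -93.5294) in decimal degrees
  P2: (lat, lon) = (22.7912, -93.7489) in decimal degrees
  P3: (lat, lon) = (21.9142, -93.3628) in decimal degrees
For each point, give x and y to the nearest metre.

P1: x -10411645 m, y 2560907 m; P2: x -10436080 m, y 2606787 m; P3: x -10393099 m, y 2501227 m

Web Mercator: x = R·λ, y = R·ln tan(π/4+φ/2), R = 6378137 m.
P1 (22.4107°, -93.5294°) → (-10411645.182, 2560906.637) m.
P2 (22.7912°, -93.7489°) → (-10436079.810, 2606787.264) m.
P3 (21.9142°, -93.3628°) → (-10393099.355, 2501227.032) m.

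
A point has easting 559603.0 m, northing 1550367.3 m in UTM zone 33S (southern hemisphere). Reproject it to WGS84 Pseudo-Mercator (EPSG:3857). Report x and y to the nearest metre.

x 1917612 m, y -13432192 m

Unproject from UTM 33S (λ₀ = 15°) → φ = -76.11939961°, λ = 17.22619876°.
Web Mercator (R = 6378137 m): x = 1917611.675 m, y = -13432192.015 m.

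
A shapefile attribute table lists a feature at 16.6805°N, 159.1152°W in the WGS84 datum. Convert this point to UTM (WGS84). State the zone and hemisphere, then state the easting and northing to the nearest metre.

Longitude -159.1152° lies in the 6° band [-162°, -156°), giving zone 4; latitude is north of the equator, so 4N.
Zone 4 central meridian λ₀ = 6×4 − 183 = -159°; Δλ = -0.1152°.
Transverse Mercator on WGS84 with k₀ = 0.9996 gives E = 487717.145 m, N = 1844214.447 m.

Zone 4N: E 487717 m, N 1844214 m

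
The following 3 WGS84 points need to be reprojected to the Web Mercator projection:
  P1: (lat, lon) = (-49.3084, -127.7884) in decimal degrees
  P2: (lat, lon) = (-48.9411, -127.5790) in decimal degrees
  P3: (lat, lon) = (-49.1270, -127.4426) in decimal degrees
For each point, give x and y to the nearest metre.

Web Mercator: x = R·λ, y = R·ln tan(π/4+φ/2), R = 6378137 m.
P1 (-49.3084°, -127.7884°) → (-14225339.617, -6327353.358) m.
P2 (-48.9411°, -127.5790°) → (-14202029.316, -6264873.199) m.
P3 (-49.1270°, -127.4426°) → (-14186845.337, -6296438.175) m.

P1: x -14225340 m, y -6327353 m; P2: x -14202029 m, y -6264873 m; P3: x -14186845 m, y -6296438 m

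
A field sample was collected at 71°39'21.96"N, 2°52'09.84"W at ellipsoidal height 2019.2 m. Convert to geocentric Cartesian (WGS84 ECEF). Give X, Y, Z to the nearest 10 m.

X 2011520 m, Y -100820 m, Z 6033640 m

WGS84: a = 6378137 m, e² = 0.006694380; N(φ) = a/√(1−e²sin²φ) = 6397458.710 m.
X = (N+h)·cosφ·cosλ = 2011517.356 m; Y = (N+h)·cosφ·sinλ = -100822.053 m; Z = (N(1−e²)+h)·sinφ = 6033635.248 m.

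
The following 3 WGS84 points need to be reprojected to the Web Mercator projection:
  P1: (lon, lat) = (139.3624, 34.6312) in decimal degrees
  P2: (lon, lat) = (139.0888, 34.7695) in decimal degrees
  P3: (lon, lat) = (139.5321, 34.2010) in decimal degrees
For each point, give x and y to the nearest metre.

P1: x 15513751 m, y 4113875 m; P2: x 15483294 m, y 4132601 m; P3: x 15532642 m, y 4055823 m

Web Mercator: x = R·λ, y = R·ln tan(π/4+φ/2), R = 6378137 m.
P1 (34.6312°, 139.3624°) → (15513751.404, 4113874.959) m.
P2 (34.7695°, 139.0888°) → (15483294.391, 4132601.067) m.
P3 (34.2010°, 139.5321°) → (15532642.321, 4055823.453) m.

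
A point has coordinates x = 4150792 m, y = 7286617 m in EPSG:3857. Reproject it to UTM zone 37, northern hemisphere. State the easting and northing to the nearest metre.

Web Mercator inverse (R = 6378137 m) → φ = 54.61040048°, λ = 37.28719895°.
UTM 37N forward: E = 389380.968 m, N = 6052786.669 m.

E 389381 m, N 6052787 m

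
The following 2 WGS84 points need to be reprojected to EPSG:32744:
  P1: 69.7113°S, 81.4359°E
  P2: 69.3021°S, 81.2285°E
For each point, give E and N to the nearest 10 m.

UTM zone 44S: λ₀ = 81°, k₀ = 0.9996.
P1 (-69.7113°, 81.4359°) → (516868.681, 2266261.222) m.
P2 (-69.3021°, 81.2285°) → (509013.117, 2311934.939) m.

P1: E 516870 m, N 2266260 m; P2: E 509010 m, N 2311930 m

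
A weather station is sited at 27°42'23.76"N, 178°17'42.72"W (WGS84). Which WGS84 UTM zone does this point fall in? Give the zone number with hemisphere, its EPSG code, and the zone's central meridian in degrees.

Zone 1N (EPSG:32601), central meridian -177°

UTM zone = ⌊(λ + 180)/6⌋ + 1; -178.2952° ∈ [-180°, -174°) → zone 1.
Hemisphere: N (φ ≥ 0).
Central meridian λ₀ = 6×1 − 183 = -177°.
EPSG code: 32601.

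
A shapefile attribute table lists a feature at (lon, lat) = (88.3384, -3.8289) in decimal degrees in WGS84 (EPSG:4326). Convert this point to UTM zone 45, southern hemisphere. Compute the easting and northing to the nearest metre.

E 648614 m, N 9576669 m

Zone 45 central meridian λ₀ = 6×45 − 183 = 87°; Δλ = +1.3384°.
Transverse Mercator on WGS84 with k₀ = 0.9996 gives E = 648613.689 m, N = 9576669.260 m.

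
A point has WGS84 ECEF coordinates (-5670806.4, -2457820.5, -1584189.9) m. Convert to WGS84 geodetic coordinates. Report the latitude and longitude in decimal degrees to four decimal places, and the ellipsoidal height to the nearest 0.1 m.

λ = atan2(Y, X) = -156.56730032°; p = √(X²+Y²) = 6180528.0 m.
Bowring's method on WGS84 (a = 6378137 m, b = 6356752.314 m) gives φ = -14.46930018°, h = 3515.523 m.

lat -14.4693°, lon -156.5673°, h 3515.5 m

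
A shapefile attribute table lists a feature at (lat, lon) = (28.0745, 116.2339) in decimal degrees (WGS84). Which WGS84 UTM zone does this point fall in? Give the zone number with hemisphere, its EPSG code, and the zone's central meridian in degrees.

UTM zone = ⌊(λ + 180)/6⌋ + 1; 116.2339° ∈ [114°, 120°) → zone 50.
Hemisphere: N (φ ≥ 0).
Central meridian λ₀ = 6×50 − 183 = 117°.
EPSG code: 32650.

Zone 50N (EPSG:32650), central meridian 117°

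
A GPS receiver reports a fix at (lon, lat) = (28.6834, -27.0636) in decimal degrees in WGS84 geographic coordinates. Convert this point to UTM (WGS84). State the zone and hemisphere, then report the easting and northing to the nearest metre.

Zone 35S: E 666939 m, N 7005404 m

Longitude 28.6834° lies in the 6° band [24°, 30°), giving zone 35; latitude is south of the equator, so 35S.
Zone 35 central meridian λ₀ = 6×35 − 183 = 27°; Δλ = +1.6834°.
Transverse Mercator on WGS84 with k₀ = 0.9996 gives E = 666938.959 m, N = 7005404.437 m.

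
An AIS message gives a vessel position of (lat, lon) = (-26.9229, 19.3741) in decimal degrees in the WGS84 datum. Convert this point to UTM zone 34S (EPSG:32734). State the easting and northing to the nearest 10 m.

Zone 34 central meridian λ₀ = 6×34 − 183 = 21°; Δλ = -1.6259°.
Transverse Mercator on WGS84 with k₀ = 0.9996 gives E = 338563.282 m, N = 7021066.913 m.

E 338560 m, N 7021070 m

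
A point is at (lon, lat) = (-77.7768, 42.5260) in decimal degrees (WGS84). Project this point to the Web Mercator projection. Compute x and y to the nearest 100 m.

x -8658100 m, y 5240100 m

Web Mercator is spherical with R = a = 6378137 m.
x = R·λ = 6378137 × -1.357461242 = -8658073.772 m.
y = R·ln tan(π/4 + φ/2) = 6378137 × 0.821572235 = 5240100.269 m.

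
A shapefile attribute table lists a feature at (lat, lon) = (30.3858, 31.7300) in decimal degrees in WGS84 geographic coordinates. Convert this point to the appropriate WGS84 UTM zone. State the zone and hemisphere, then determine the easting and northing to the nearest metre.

Zone 36N: E 377983 m, N 3362220 m

Longitude 31.7300° lies in the 6° band [30°, 36°), giving zone 36; latitude is north of the equator, so 36N.
Zone 36 central meridian λ₀ = 6×36 − 183 = 33°; Δλ = -1.2700°.
Transverse Mercator on WGS84 with k₀ = 0.9996 gives E = 377983.086 m, N = 3362220.463 m.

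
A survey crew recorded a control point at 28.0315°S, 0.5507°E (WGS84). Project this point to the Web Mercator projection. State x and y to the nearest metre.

Web Mercator is spherical with R = a = 6378137 m.
x = R·λ = 6378137 × 0.009611528 = 61303.644 m.
y = R·ln tan(π/4 + φ/2) = 6378137 × -0.510015040 = -3252945.800 m.

x 61304 m, y -3252946 m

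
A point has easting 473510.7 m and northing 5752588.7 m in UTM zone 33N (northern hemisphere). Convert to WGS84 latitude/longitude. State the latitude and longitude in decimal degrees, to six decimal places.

lat 51.923400°, lon 14.614799°

Zone 33N: λ₀ = 15°, k₀ = 0.9996, false easting 500000 m.
Meridian distance M = (N − FN)/k₀ = 5754890.7 m.
Inverse transverse Mercator on WGS84 gives φ = 51.92340006°, λ = 14.61479933°.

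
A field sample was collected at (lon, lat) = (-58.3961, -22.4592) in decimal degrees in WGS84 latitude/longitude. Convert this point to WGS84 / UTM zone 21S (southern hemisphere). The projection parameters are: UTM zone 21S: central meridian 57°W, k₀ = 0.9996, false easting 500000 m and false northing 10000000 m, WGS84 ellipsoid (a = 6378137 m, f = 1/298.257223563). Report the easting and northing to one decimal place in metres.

Zone 21 central meridian λ₀ = 6×21 − 183 = -57°; Δλ = -1.3961°.
Transverse Mercator on WGS84 with k₀ = 0.9996 gives E = 356351.796 m, N = 7515675.935 m.

E 356351.8 m, N 7515675.9 m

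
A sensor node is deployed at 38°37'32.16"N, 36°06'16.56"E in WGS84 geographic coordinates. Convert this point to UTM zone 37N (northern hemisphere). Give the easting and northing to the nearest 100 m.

E 247900 m, N 4279200 m

Zone 37 central meridian λ₀ = 6×37 − 183 = 39°; Δλ = -2.8954°.
Transverse Mercator on WGS84 with k₀ = 0.9996 gives E = 247942.404 m, N = 4279207.814 m.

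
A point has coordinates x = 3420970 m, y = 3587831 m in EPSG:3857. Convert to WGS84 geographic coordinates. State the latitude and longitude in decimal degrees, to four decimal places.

lat 30.6535°, lon 30.7311°

R = 6378137 m. λ = x/R = 30.73109638°.
φ = 2·arctan(exp(y/R)) − 90° = 2·arctan(1.75509) − 90° = 30.65350146°.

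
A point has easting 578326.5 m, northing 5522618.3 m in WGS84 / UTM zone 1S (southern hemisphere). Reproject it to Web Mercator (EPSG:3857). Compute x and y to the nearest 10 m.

Unproject from UTM 1S (λ₀ = -177°) → φ = -40.44339984°, λ = -176.07639963°.
Web Mercator (R = 6378137 m): x = -19600735.148 m, y = -4930586.698 m.

x -19600740 m, y -4930590 m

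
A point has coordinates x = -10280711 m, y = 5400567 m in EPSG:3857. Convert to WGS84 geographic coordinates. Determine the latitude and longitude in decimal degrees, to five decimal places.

R = 6378137 m. λ = x/R = -92.35319823°.
φ = 2·arctan(exp(y/R)) − 90° = 2·arctan(2.33201) − 90° = 43.57929974°.

lat 43.57930°, lon -92.35320°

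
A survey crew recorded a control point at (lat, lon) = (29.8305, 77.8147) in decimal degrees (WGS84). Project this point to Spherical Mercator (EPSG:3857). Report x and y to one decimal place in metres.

x 8662292.8 m, y 3481780.8 m

Web Mercator is spherical with R = a = 6378137 m.
x = R·λ = 6378137 × 1.358122721 = 8662292.780 m.
y = R·ln tan(π/4 + φ/2) = 6378137 × 0.545893064 = 3481780.753 m.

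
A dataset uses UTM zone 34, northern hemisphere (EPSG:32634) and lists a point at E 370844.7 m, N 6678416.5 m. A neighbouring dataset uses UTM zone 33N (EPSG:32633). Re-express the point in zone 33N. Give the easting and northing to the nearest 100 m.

UTM 34N → geographic: φ = 60.22199962°, λ = 18.66850085°.
UTM 33N (λ₀ = 15°) forward: E = 703177.633 m, N = 6681783.682 m.

E 703200 m, N 6681800 m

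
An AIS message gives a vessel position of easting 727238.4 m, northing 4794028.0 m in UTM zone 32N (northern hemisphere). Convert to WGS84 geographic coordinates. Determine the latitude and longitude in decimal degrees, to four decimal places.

lat 43.2648°, lon 11.7999°

Zone 32N: λ₀ = 9°, k₀ = 0.9996, false easting 500000 m.
Meridian distance M = (N − FN)/k₀ = 4795946.4 m.
Inverse transverse Mercator on WGS84 gives φ = 43.26479987°, λ = 11.79990019°.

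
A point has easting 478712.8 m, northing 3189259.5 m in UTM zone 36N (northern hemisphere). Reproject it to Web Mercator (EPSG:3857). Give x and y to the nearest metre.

x 3649253 m, y 3354128 m

Unproject from UTM 36N (λ₀ = 33°) → φ = 28.83080010°, λ = 32.78180011°.
Web Mercator (R = 6378137 m): x = 3649253.296 m, y = 3354128.255 m.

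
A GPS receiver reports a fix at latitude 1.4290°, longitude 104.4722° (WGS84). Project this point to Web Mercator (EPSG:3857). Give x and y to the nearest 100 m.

Web Mercator is spherical with R = a = 6378137 m.
x = R·λ = 6378137 × 1.823383867 = 11629792.106 m.
y = R·ln tan(π/4 + φ/2) = 6378137 × 0.024943341 = 159092.047 m.

x 11629800 m, y 159100 m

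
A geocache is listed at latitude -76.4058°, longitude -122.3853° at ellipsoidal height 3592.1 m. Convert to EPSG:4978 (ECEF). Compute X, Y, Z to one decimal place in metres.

WGS84: a = 6378137 m, e² = 0.006694380; N(φ) = a/√(1−e²sin²φ) = 6398402.587 m.
X = (N+h)·cosφ·cosλ = -805958.658 m; Y = (N+h)·cosφ·sinλ = -1270708.131 m; Z = (N(1−e²)+h)·sinφ = -6181008.164 m.

X -805958.7 m, Y -1270708.1 m, Z -6181008.2 m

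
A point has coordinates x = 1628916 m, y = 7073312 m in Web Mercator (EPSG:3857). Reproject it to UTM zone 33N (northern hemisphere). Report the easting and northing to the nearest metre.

E 475635 m, N 5926343 m

Web Mercator inverse (R = 6378137 m) → φ = 53.48549944°, λ = 14.63280139°.
UTM 33N forward: E = 475634.533 m, N = 5926343.304 m.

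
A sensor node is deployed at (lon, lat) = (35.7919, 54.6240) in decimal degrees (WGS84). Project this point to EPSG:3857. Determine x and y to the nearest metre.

Web Mercator is spherical with R = a = 6378137 m.
x = R·λ = 6378137 × 0.624686501 = 3984336.083 m.
y = R·ln tan(π/4 + φ/2) = 6378137 × 1.142846493 = 7289231.501 m.

x 3984336 m, y 7289232 m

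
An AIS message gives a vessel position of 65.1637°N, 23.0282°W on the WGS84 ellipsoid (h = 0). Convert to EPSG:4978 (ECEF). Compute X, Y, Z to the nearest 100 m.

WGS84: a = 6378137 m, e² = 0.006694380; N(φ) = a/√(1−e²sin²φ) = 6395792.454 m.
X = (N+h)·cosφ·cosλ = 2472333.126 m; Y = (N+h)·cosφ·sinλ = -1050879.538 m; Z = (N(1−e²)+h)·sinφ = 5765399.635 m.

X 2472300 m, Y -1050900 m, Z 5765400 m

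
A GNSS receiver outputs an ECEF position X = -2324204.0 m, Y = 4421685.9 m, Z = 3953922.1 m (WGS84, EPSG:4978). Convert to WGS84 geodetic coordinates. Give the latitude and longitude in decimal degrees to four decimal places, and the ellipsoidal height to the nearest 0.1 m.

λ = atan2(Y, X) = 117.72809994°; p = √(X²+Y²) = 4995320.9 m.
Bowring's method on WGS84 (a = 6378137 m, b = 6356752.314 m) gives φ = 38.54990037°, h = 897.207 m.

lat 38.5499°, lon 117.7281°, h 897.2 m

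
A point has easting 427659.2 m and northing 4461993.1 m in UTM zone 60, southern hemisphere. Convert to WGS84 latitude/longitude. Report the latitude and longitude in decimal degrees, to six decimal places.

Zone 60S: λ₀ = 177°, k₀ = 0.9996, false easting 500000 m, false northing 10000000 m.
Meridian distance M = (N − FN)/k₀ = -5540223.0 m.
Inverse transverse Mercator on WGS84 gives φ = -49.99000038°, λ = 175.99079956°.

lat -49.990000°, lon 175.990800°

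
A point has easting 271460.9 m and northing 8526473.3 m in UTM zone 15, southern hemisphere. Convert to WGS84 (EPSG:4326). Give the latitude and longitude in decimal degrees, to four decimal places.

Zone 15S: λ₀ = -93°, k₀ = 0.9996, false easting 500000 m, false northing 10000000 m.
Meridian distance M = (N − FN)/k₀ = -1474116.3 m.
Inverse transverse Mercator on WGS84 gives φ = -13.32030005°, λ = -95.10979993°.

lat -13.3203°, lon -95.1098°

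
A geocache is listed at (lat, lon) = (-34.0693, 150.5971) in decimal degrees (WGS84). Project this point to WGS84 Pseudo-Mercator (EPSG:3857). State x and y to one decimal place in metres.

Web Mercator is spherical with R = a = 6378137 m.
x = R·λ = 6378137 × 2.628415239 = 16764392.487 m.
y = R·ln tan(π/4 + φ/2) = 6378137 × -0.633117652 = -4038111.123 m.

x 16764392.5 m, y -4038111.1 m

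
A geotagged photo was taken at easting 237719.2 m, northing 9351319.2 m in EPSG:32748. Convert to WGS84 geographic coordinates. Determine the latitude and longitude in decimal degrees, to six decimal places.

lat -5.863600°, lon 102.631300°

Zone 48S: λ₀ = 105°, k₀ = 0.9996, false easting 500000 m, false northing 10000000 m.
Meridian distance M = (N − FN)/k₀ = -648940.4 m.
Inverse transverse Mercator on WGS84 gives φ = -5.86360036°, λ = 102.63129968°.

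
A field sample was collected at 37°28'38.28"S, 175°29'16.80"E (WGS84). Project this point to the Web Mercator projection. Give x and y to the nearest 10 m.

Web Mercator is spherical with R = a = 6378137 m.
x = R·λ = 6378137 × 3.062843398 = 19535234.800 m.
y = R·ln tan(π/4 + φ/2) = 6378137 × -0.706451856 = -4505846.723 m.

x 19535230 m, y -4505850 m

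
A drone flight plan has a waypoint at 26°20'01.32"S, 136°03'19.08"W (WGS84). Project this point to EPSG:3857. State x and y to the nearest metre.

x -15145607 m, y -3040470 m

Web Mercator is spherical with R = a = 6378137 m.
x = R·λ = 6378137 × -2.374612950 = -15145606.716 m.
y = R·ln tan(π/4 + φ/2) = 6378137 × -0.476701922 = -3040470.165 m.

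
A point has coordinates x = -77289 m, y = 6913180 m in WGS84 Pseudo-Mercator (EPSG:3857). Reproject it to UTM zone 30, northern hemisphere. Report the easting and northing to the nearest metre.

E 656077 m, N 5832596 m

Web Mercator inverse (R = 6378137 m) → φ = 52.62089868°, λ = -0.69429890°.
UTM 30N forward: E = 656077.330 m, N = 5832596.079 m.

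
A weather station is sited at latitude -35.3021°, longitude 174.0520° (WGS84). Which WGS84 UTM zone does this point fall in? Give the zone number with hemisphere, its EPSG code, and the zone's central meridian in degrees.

UTM zone = ⌊(λ + 180)/6⌋ + 1; 174.0520° ∈ [174°, 180°) → zone 60.
Hemisphere: S (φ < 0).
Central meridian λ₀ = 6×60 − 183 = 177°.
EPSG code: 32760.

Zone 60S (EPSG:32760), central meridian 177°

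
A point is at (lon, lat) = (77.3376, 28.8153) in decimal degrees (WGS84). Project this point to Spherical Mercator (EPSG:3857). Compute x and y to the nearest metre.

x 8609182 m, y 3352159 m

Web Mercator is spherical with R = a = 6378137 m.
x = R·λ = 6378137 × 1.349795756 = 8609182.251 m.
y = R·ln tan(π/4 + φ/2) = 6378137 × 0.525570210 = 3352158.801 m.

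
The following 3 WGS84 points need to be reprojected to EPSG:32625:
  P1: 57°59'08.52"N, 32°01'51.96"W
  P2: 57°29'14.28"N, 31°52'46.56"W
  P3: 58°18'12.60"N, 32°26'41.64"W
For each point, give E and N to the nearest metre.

UTM zone 25N: λ₀ = -33°, k₀ = 0.9996.
P1 (57.9857°, -32.0311°) → (557292.548, 6427528.862) m.
P2 (57.4873°, -31.8796°) → (567168.038, 6372185.828) m.
P3 (58.3035°, -32.4449°) → (532533.208, 6462634.656) m.

P1: E 557293 m, N 6427529 m; P2: E 567168 m, N 6372186 m; P3: E 532533 m, N 6462635 m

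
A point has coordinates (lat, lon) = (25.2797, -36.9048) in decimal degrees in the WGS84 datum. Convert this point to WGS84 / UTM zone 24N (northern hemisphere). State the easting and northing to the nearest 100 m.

Zone 24 central meridian λ₀ = 6×24 − 183 = -39°; Δλ = +2.0952°.
Transverse Mercator on WGS84 with k₀ = 0.9996 gives E = 710974.959 m, N = 2797566.893 m.

E 711000 m, N 2797600 m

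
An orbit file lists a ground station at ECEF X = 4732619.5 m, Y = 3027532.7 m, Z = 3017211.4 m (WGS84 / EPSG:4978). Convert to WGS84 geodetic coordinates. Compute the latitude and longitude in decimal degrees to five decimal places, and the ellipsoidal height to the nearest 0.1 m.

lat 28.39850°, lon 32.60770°, h 3753.3 m

λ = atan2(Y, X) = 32.60770032°; p = √(X²+Y²) = 5618152.9 m.
Bowring's method on WGS84 (a = 6378137 m, b = 6356752.314 m) gives φ = 28.39850013°, h = 3753.264 m.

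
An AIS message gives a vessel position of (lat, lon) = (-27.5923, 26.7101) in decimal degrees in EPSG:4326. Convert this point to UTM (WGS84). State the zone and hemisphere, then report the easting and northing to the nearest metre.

Longitude 26.7101° lies in the 6° band [24°, 30°), giving zone 35; latitude is south of the equator, so 35S.
Zone 35 central meridian λ₀ = 6×35 − 183 = 27°; Δλ = -0.2899°.
Transverse Mercator on WGS84 with k₀ = 0.9996 gives E = 471389.672 m, N = 6947925.787 m.

Zone 35S: E 471390 m, N 6947926 m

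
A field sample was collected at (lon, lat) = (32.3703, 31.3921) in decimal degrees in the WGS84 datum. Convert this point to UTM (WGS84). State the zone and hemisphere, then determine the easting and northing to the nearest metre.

Longitude 32.3703° lies in the 6° band [30°, 36°), giving zone 36; latitude is north of the equator, so 36N.
Zone 36 central meridian λ₀ = 6×36 − 183 = 33°; Δλ = -0.6297°.
Transverse Mercator on WGS84 with k₀ = 0.9996 gives E = 440131.844 m, N = 3473229.156 m.

Zone 36N: E 440132 m, N 3473229 m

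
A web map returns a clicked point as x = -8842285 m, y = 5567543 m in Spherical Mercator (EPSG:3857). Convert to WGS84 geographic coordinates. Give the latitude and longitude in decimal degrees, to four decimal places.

R = 6378137 m. λ = x/R = -79.43159762°.
φ = 2·arctan(exp(y/R)) − 90° = 2·arctan(2.39387) − 90° = 44.65610013°.

lat 44.6561°, lon -79.4316°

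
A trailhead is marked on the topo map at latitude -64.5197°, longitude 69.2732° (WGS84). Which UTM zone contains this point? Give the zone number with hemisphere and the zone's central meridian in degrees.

Zone 42S, central meridian 69°

UTM zone = ⌊(λ + 180)/6⌋ + 1; 69.2732° ∈ [66°, 72°) → zone 42.
Hemisphere: S (φ < 0).
Central meridian λ₀ = 6×42 − 183 = 69°.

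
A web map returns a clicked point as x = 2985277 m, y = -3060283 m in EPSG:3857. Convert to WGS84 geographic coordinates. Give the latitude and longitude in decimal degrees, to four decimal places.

lat -26.4931°, lon 26.8172°

R = 6378137 m. λ = x/R = 26.81719956°.
φ = 2·arctan(exp(y/R)) − 90° = 2·arctan(0.61890) − 90° = -26.49310173°.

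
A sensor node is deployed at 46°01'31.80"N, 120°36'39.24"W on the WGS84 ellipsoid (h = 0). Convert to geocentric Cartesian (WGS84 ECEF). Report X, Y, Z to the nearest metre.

WGS84: a = 6378137 m, e² = 0.006694380; N(φ) = a/√(1−e²sin²φ) = 6389222.278 m.
X = (N+h)·cosφ·cosλ = -2258977.050 m; Y = (N+h)·cosφ·sinλ = -3818063.644 m; Z = (N(1−e²)+h)·sinφ = 4567216.002 m.

X -2258977 m, Y -3818064 m, Z 4567216 m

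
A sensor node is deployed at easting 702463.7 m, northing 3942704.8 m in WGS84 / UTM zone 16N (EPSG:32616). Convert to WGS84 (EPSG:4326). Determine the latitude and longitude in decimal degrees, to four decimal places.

Zone 16N: λ₀ = -87°, k₀ = 0.9996, false easting 500000 m.
Meridian distance M = (N − FN)/k₀ = 3944282.5 m.
Inverse transverse Mercator on WGS84 gives φ = 35.60739975°, λ = -84.76480002°.

lat 35.6074°, lon -84.7648°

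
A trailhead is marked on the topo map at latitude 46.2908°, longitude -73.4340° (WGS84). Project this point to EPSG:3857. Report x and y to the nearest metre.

Web Mercator is spherical with R = a = 6378137 m.
x = R·λ = 6378137 × -1.281665083 = -8174635.487 m.
y = R·ln tan(π/4 + φ/2) = 6378137 × 0.913601137 = 5827073.218 m.

x -8174635 m, y 5827073 m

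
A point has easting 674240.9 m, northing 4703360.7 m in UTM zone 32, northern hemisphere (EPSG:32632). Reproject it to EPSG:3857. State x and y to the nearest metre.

Unproject from UTM 32N (λ₀ = 9°) → φ = 42.46299975°, λ = 11.11930000°.
Web Mercator (R = 6378137 m): x = 1237794.814 m, y = 5230588.870 m.

x 1237795 m, y 5230589 m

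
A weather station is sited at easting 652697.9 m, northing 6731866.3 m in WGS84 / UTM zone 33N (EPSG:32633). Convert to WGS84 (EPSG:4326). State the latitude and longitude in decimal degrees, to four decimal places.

Zone 33N: λ₀ = 15°, k₀ = 0.9996, false easting 500000 m.
Meridian distance M = (N − FN)/k₀ = 6734560.1 m.
Inverse transverse Mercator on WGS84 gives φ = 60.69320013°, λ = 17.79690043°.

lat 60.6932°, lon 17.7969°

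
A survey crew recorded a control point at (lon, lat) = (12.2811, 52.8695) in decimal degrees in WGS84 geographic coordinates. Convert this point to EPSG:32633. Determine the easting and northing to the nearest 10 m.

E 317000 m, N 5861220 m

Zone 33 central meridian λ₀ = 6×33 − 183 = 15°; Δλ = -2.7189°.
Transverse Mercator on WGS84 with k₀ = 0.9996 gives E = 317002.513 m, N = 5861216.448 m.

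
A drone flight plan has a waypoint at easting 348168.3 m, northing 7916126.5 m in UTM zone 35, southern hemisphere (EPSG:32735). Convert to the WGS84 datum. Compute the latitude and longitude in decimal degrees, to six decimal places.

Zone 35S: λ₀ = 27°, k₀ = 0.9996, false easting 500000 m, false northing 10000000 m.
Meridian distance M = (N − FN)/k₀ = -2084707.4 m.
Inverse transverse Mercator on WGS84 gives φ = -18.84120029°, λ = 25.55889978°.

lat -18.841200°, lon 25.558900°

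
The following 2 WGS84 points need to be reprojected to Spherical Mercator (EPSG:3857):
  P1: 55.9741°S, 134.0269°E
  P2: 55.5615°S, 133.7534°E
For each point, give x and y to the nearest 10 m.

P1: x 14919810 m, y -7553260 m; P2: x 14889360 m, y -7471610 m

Web Mercator: x = R·λ, y = R·ln tan(π/4+φ/2), R = 6378137 m.
P1 (-55.9741°, 134.0269°) → (14919806.261, -7553261.425) m.
P2 (-55.5615°, 133.7534°) → (14889360.380, -7471613.386) m.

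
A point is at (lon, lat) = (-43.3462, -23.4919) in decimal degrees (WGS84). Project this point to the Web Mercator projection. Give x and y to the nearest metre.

x -4825277 m, y -2691615 m

Web Mercator is spherical with R = a = 6378137 m.
x = R·λ = 6378137 × -0.756533908 = -4825276.912 m.
y = R·ln tan(π/4 + φ/2) = 6378137 × -0.422006459 = -2691615.012 m.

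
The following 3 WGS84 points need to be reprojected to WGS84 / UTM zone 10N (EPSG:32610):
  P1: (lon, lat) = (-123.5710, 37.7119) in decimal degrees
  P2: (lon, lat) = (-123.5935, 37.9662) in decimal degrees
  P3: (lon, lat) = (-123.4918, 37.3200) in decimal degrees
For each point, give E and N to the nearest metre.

UTM zone 10N: λ₀ = -123°, k₀ = 0.9996.
P1 (37.7119°, -123.5710°) → (449672.025, 4174003.913) m.
P2 (37.9662°, -123.5935°) → (447868.150, 4202230.960) m.
P3 (37.3200°, -123.4918°) → (456425.486, 4130485.351) m.

P1: E 449672 m, N 4174004 m; P2: E 447868 m, N 4202231 m; P3: E 456425 m, N 4130485 m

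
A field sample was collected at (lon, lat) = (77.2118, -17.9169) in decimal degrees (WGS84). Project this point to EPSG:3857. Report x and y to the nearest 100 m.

Web Mercator is spherical with R = a = 6378137 m.
x = R·λ = 6378137 × 1.347600131 = 8595178.259 m.
y = R·ln tan(π/4 + φ/2) = 6378137 × -0.317933610 = -2027824.124 m.

x 8595200 m, y -2027800 m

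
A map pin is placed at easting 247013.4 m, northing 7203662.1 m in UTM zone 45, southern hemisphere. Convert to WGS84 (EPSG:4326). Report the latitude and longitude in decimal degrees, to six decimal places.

Zone 45S: λ₀ = 87°, k₀ = 0.9996, false easting 500000 m, false northing 10000000 m.
Meridian distance M = (N − FN)/k₀ = -2797456.9 m.
Inverse transverse Mercator on WGS84 gives φ = -25.26210033°, λ = 84.48810019°.

lat -25.262100°, lon 84.488100°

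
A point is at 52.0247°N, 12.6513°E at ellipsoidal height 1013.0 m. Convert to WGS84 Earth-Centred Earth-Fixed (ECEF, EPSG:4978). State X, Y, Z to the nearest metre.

X 3837918 m, Y 861485 m, Z 5005293 m

WGS84: a = 6378137 m, e² = 0.006694380; N(φ) = a/√(1−e²sin²φ) = 6391444.253 m.
X = (N+h)·cosφ·cosλ = 3837918.494 m; Y = (N+h)·cosφ·sinλ = 861485.133 m; Z = (N(1−e²)+h)·sinφ = 5005293.431 m.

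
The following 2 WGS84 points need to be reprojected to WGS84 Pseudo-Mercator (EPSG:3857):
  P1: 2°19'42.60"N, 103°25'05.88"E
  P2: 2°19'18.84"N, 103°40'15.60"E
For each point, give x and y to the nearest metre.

P1: x 11512472 m, y 259279 m; P2: x 11540603 m, y 258544 m

Web Mercator: x = R·λ, y = R·ln tan(π/4+φ/2), R = 6378137 m.
P1 (2.3285°, 103.4183°) → (11512472.495, 259278.815) m.
P2 (2.3219°, 103.6710°) → (11540602.930, 258543.501) m.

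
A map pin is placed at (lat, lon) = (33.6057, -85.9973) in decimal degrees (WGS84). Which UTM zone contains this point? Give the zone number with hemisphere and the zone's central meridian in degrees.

UTM zone = ⌊(λ + 180)/6⌋ + 1; -85.9973° ∈ [-90°, -84°) → zone 16.
Hemisphere: N (φ ≥ 0).
Central meridian λ₀ = 6×16 − 183 = -87°.

Zone 16N, central meridian -87°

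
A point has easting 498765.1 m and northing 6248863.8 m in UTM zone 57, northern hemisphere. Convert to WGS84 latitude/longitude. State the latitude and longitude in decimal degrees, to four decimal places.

Zone 57N: λ₀ = 159°, k₀ = 0.9996, false easting 500000 m.
Meridian distance M = (N − FN)/k₀ = 6251364.3 m.
Inverse transverse Mercator on WGS84 gives φ = 56.38440013°, λ = 158.98000076°.

lat 56.3844°, lon 158.9800°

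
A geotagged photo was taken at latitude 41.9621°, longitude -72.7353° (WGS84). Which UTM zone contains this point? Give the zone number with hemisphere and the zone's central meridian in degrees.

Zone 18N, central meridian -75°

UTM zone = ⌊(λ + 180)/6⌋ + 1; -72.7353° ∈ [-78°, -72°) → zone 18.
Hemisphere: N (φ ≥ 0).
Central meridian λ₀ = 6×18 − 183 = -75°.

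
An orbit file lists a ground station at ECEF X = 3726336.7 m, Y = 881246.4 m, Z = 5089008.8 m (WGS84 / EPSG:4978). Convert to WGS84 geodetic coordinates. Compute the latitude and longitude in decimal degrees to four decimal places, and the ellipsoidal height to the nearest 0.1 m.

λ = atan2(Y, X) = 13.30550045°; p = √(X²+Y²) = 3829122.7 m.
Bowring's method on WGS84 (a = 6378137 m, b = 6356752.314 m) gives φ = 53.22569995°, h = 4230.445 m.

lat 53.2257°, lon 13.3055°, h 4230.4 m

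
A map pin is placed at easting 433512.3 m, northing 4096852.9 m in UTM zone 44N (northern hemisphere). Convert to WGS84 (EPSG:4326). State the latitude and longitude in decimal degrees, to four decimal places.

Zone 44N: λ₀ = 81°, k₀ = 0.9996, false easting 500000 m.
Meridian distance M = (N − FN)/k₀ = 4098492.3 m.
Inverse transverse Mercator on WGS84 gives φ = 37.01549983°, λ = 80.25260040°.

lat 37.0155°, lon 80.2526°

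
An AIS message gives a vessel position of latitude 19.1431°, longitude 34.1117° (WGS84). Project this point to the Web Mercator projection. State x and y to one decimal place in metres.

Web Mercator is spherical with R = a = 6378137 m.
x = R·λ = 6378137 × 0.595361478 = 3797297.074 m.
y = R·ln tan(π/4 + φ/2) = 6378137 × 0.340505525 = 2171790.887 m.

x 3797297.1 m, y 2171790.9 m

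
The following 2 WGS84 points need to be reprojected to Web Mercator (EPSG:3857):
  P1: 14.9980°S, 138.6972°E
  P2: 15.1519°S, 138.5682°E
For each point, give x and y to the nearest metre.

Web Mercator: x = R·λ, y = R·ln tan(π/4+φ/2), R = 6378137 m.
P1 (-14.9980°, 138.6972°) → (15439701.678, -1688969.648) m.
P2 (-15.1519°, 138.5682°) → (15425341.464, -1706712.312) m.

P1: x 15439702 m, y -1688970 m; P2: x 15425341 m, y -1706712 m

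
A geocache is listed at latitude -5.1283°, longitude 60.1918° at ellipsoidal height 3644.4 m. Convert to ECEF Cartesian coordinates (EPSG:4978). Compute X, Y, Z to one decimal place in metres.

WGS84: a = 6378137 m, e² = 0.006694380; N(φ) = a/√(1−e²sin²φ) = 6378307.582 m.
X = (N+h)·cosφ·cosλ = 3159757.283 m; Y = (N+h)·cosφ·sinλ = 5515416.735 m; Z = (N(1−e²)+h)·sinφ = -566642.124 m.

X 3159757.3 m, Y 5515416.7 m, Z -566642.1 m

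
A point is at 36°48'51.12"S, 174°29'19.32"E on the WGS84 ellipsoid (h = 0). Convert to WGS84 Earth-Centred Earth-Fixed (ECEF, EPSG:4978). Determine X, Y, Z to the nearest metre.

WGS84: a = 6378137 m, e² = 0.006694380; N(φ) = a/√(1−e²sin²φ) = 6385816.511 m.
X = (N+h)·cosφ·cosλ = -5088742.314 m; Y = (N+h)·cosφ·sinλ = 491003.091 m; Z = (N(1−e²)+h)·sinφ = -3800905.746 m.

X -5088742 m, Y 491003 m, Z -3800906 m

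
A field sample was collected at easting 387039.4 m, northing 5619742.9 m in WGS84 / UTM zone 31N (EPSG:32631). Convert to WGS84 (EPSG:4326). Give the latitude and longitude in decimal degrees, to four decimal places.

lat 50.7185°, lon 1.3998°

Zone 31N: λ₀ = 3°, k₀ = 0.9996, false easting 500000 m.
Meridian distance M = (N − FN)/k₀ = 5621991.7 m.
Inverse transverse Mercator on WGS84 gives φ = 50.71849978°, λ = 1.39979951°.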